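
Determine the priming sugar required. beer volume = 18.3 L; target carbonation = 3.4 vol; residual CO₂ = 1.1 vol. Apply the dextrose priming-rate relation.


sugar = (target − residual)·4.0·V
sugar = (3.4 − 1.1)·4.0·18.3

168.3600 g


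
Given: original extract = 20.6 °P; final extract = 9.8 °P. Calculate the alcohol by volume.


SG = 259/(259 − P);  ABV = (OG − FG)·131.25
OG = 259/(259 − 20.6) = 1.0864
FG = 259/(259 − 9.8) = 1.0393
ABV = (1.0864 − 1.0393)·131.25

6.1797 % ABV


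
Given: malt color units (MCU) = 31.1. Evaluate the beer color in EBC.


SRM = 1.4922·MCU^0.6859;  EBC = SRM·1.97
SRM = 1.4922·31.1^0.6859 = 15.7656
EBC = 15.7656·1.97

31.0583 EBC


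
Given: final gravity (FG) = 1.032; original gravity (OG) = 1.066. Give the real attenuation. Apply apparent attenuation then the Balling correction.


AA = (OG−FG)/(OG−1)·100;  RA = AA·0.8192
AA = (1.066 − 1.032)/(1.066 − 1)·100 = 51.5152
RA = 51.5152·0.8192

42.2012 %


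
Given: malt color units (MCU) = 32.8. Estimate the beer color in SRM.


SRM = 1.4922 · MCU^0.6859
SRM = 1.4922 · 32.8^0.6859

16.3518 SRM


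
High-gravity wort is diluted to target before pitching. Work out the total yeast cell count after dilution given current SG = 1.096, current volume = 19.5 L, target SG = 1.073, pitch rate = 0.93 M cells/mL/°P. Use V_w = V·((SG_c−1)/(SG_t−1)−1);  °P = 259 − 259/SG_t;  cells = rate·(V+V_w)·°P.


V_w = 19.5·((1.096−1)/(1.073−1)−1) = 6.1438
V_final = 19.5 + 6.1438 = 25.6438
°P = 259 − 259/1.073 = 17.6207
cells = 0.93·25.6438·17.6207

420.2317 billion cells


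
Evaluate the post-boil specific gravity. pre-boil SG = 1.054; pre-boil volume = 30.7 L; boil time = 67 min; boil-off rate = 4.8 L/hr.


V_post = V_pre − rate·(t/60);  SG_post = 1 + (SG_pre−1)·V_pre/V_post
V_post = 30.7 − 4.8·(67/60) = 25.3400
SG_post = 1 + (1.054 − 1)·30.7/25.3400

1.0654


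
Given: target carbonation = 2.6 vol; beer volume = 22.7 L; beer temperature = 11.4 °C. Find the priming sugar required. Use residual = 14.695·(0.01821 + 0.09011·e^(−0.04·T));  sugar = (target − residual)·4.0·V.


residual = 14.695·(0.01821 + 0.09011·e^(−0.04·11.4)) = 1.1069
sugar = (2.6 − 1.1069)·4.0·22.7

135.5761 g


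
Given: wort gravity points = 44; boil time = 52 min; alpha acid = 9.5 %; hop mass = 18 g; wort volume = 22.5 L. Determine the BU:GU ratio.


U = 1.65·0.000125^(GP/1000)·(1−e^(−0.04t))/4.15;  IBU = (α/100)·m·U·1000/V;  BU:GU = IBU/GP
U = 1.65·0.000125^(44/1000)·(1−e^(−0.04·52))/4.15 = 0.2343
IBU = (9.5/100)·18·0.2343·1000/22.5 = 17.8056
BU:GU = 17.8056/44

0.4047


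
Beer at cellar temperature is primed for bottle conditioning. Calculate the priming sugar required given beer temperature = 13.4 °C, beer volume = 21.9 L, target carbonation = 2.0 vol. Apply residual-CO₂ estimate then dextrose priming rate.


residual = 14.695·(0.01821 + 0.09011·e^(−0.04·T));  sugar = (target − residual)·4.0·V
residual = 14.695·(0.01821 + 0.09011·e^(−0.04·13.4)) = 1.0423
sugar = (2.0 − 1.0423)·4.0·21.9

83.8906 g


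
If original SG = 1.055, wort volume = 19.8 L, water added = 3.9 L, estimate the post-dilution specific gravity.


SG_new = 1 + (SG_old − 1)·V_old/(V_old + V_water)
pts = (1.055 − 1)·1000·19.8/(19.8 + 3.9) = 45.9494
SG_new = 1 + 45.9494/1000

1.0459


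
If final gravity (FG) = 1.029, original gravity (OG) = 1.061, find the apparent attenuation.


AA = (OG − FG)/(OG − 1) · 100
AA = (1.061 − 1.029)/(1.061 − 1) · 100

52.4590 %


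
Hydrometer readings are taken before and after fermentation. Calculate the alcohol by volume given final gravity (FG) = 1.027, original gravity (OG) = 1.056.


ABV = (OG − FG) · 131.25
ABV = (1.056 − 1.027) · 131.25

3.8063 % ABV


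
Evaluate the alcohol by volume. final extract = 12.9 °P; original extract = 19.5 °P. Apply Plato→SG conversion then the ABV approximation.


SG = 259/(259 − P);  ABV = (OG − FG)·131.25
OG = 259/(259 − 19.5) = 1.0814
FG = 259/(259 − 12.9) = 1.0524
ABV = (1.0814 − 1.0524)·131.25

3.8065 % ABV


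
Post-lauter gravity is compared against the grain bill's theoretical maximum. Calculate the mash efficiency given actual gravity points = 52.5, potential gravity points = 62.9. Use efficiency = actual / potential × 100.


efficiency = 52.5 / 62.9 × 100

83.4658 %


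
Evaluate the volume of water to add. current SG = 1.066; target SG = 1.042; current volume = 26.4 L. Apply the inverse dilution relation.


V_water = V·((SG_curr − 1)/(SG_target − 1) − 1)
V_water = 26.4·((1.066 − 1)/(1.042 − 1) − 1)

15.0857 L


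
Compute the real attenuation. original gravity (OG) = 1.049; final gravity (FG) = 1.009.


AA = (OG−FG)/(OG−1)·100;  RA = AA·0.8192
AA = (1.049 − 1.009)/(1.049 − 1)·100 = 81.6327
RA = 81.6327·0.8192

66.8735 %


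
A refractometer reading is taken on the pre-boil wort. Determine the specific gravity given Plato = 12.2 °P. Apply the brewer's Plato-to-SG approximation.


SG = 259/(259 − P)
SG = 259/(259 − 12.2)

1.0494


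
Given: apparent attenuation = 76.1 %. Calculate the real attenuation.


RA = AA · 0.8192
RA = 76.1 · 0.8192

62.3411 %


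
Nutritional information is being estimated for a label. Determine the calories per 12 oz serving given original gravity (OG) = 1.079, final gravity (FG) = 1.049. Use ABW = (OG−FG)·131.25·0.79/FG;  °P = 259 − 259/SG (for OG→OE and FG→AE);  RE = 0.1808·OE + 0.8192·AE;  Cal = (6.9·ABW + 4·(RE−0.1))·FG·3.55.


ABW = (1.079 − 1.049)·131.25·0.79/1.049 = 2.9653
OE = 259 − 259/1.079 = 18.9629 °P
AE = 259 − 259/1.049 = 12.0982 °P
RE = 0.1808·18.9629 + 0.8192·12.0982 = 13.3393 °P
Cal = (6.9·2.9653 + 4·(13.3393−0.1))·1.049·3.55

273.4052 kcal


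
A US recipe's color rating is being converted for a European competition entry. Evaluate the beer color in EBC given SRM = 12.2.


EBC = SRM · 1.97
EBC = 12.2 · 1.97

24.0340 EBC


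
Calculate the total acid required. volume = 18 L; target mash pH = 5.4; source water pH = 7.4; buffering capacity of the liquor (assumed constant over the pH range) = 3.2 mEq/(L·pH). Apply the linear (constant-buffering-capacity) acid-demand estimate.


acid = buffering capacity · (pH_source − pH_target) · V
acid = 3.2 · (7.4 − 5.4) · 18

115.2000 mEq


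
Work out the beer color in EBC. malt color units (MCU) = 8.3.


SRM = 1.4922·MCU^0.6859;  EBC = SRM·1.97
SRM = 1.4922·8.3^0.6859 = 6.3712
EBC = 6.3712·1.97

12.5513 EBC


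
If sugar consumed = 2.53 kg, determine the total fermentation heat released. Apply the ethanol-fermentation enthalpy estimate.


Q = m_sugar · 590 kJ/kg
Q = 2.53 · 590

1492.7000 kJ


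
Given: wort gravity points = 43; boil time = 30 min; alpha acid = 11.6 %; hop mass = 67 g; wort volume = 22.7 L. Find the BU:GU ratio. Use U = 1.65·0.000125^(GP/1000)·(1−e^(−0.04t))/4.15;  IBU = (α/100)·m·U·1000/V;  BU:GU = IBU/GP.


U = 1.65·0.000125^(43/1000)·(1−e^(−0.04·30))/4.15 = 0.1888
IBU = (11.6/100)·67·0.1888·1000/22.7 = 64.6348
BU:GU = 64.6348/43

1.5031


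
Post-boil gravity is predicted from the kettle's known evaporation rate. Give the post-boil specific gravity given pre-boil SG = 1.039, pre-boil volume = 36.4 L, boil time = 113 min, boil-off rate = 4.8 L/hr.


V_post = V_pre − rate·(t/60);  SG_post = 1 + (SG_pre−1)·V_pre/V_post
V_post = 36.4 − 4.8·(113/60) = 27.3600
SG_post = 1 + (1.039 − 1)·36.4/27.3600

1.0519


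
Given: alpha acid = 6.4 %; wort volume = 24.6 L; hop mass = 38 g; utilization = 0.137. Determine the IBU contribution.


IBU = (α/100)·mass·U·1000 / V
IBU = (6.4/100)·38·0.137·1000 / 24.6

13.5441 IBU


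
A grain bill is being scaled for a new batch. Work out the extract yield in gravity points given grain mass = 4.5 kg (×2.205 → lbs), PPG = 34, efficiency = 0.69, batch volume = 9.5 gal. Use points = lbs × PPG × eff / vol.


lbs = 4.5 × 2.205 = 9.9225
points = 9.9225 × 34 × 0.69 / 9.5

24.5034 points


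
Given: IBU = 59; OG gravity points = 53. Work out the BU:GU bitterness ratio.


BU:GU = IBU / OG_points
BU:GU = 59 / 53

1.1132


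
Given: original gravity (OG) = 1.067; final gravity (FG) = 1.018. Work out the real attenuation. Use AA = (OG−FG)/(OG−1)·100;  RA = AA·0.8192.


AA = (1.067 − 1.018)/(1.067 − 1)·100 = 73.1343
RA = 73.1343·0.8192

59.9116 %


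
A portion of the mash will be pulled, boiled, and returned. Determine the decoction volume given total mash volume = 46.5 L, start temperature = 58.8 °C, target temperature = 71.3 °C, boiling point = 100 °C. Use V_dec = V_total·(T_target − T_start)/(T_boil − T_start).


V_dec = 46.5·(71.3 − 58.8)/(100 − 58.8)

14.1080 L


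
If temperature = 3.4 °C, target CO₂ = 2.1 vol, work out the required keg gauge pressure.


psi = vols/(0.01821 + 0.09011·e^(−0.04·T)) − 14.695
psi = 2.1/(0.01821 + 0.09011·e^(−0.04·3.4)) − 14.695

6.9854 psi


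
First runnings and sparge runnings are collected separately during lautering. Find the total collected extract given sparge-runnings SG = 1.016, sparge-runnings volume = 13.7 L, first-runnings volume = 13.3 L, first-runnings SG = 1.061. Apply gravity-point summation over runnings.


total = Σ (SG_i − 1)·1000·V_i
first = (1.061 − 1)·1000·13.3 = 811.3000
sparge = (1.016 − 1)·1000·13.7 = 219.2000
total = 811.3000 + 219.2000

1030.5000 gravity·L


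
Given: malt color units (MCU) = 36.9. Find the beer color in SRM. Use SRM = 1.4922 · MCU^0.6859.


SRM = 1.4922 · 36.9^0.6859

17.7276 SRM


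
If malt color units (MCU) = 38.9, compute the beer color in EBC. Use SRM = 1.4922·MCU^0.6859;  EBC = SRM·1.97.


SRM = 1.4922·38.9^0.6859 = 18.3812
EBC = 18.3812·1.97

36.2109 EBC


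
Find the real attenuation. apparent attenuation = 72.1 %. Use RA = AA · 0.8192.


RA = 72.1 · 0.8192

59.0643 %


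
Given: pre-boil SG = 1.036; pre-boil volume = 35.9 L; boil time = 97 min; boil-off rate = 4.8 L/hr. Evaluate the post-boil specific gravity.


V_post = V_pre − rate·(t/60);  SG_post = 1 + (SG_pre−1)·V_pre/V_post
V_post = 35.9 − 4.8·(97/60) = 28.1400
SG_post = 1 + (1.036 − 1)·35.9/28.1400

1.0459


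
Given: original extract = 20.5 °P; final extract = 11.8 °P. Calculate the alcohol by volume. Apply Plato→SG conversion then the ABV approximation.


SG = 259/(259 − P);  ABV = (OG − FG)·131.25
OG = 259/(259 − 20.5) = 1.0860
FG = 259/(259 − 11.8) = 1.0477
ABV = (1.0860 − 1.0477)·131.25

5.0163 % ABV


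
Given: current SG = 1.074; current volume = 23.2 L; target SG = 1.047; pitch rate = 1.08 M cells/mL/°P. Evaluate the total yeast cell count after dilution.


V_w = V·((SG_c−1)/(SG_t−1)−1);  °P = 259 − 259/SG_t;  cells = rate·(V+V_w)·°P
V_w = 23.2·((1.074−1)/(1.047−1)−1) = 13.3277
V_final = 23.2 + 13.3277 = 36.5277
°P = 259 − 259/1.047 = 11.6266
cells = 1.08·36.5277·11.6266

458.6660 billion cells


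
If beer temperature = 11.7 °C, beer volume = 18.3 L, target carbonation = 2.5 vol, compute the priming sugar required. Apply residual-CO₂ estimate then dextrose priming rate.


residual = 14.695·(0.01821 + 0.09011·e^(−0.04·T));  sugar = (target − residual)·4.0·V
residual = 14.695·(0.01821 + 0.09011·e^(−0.04·11.7)) = 1.0969
sugar = (2.5 − 1.0969)·4.0·18.3

102.7099 g


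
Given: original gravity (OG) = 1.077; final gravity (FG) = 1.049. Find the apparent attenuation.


AA = (OG − FG)/(OG − 1) · 100
AA = (1.077 − 1.049)/(1.077 − 1) · 100

36.3636 %


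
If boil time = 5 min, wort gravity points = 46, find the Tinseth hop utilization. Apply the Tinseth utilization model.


U = 1.65·0.000125^(GP/1000) · (1 − e^(−0.04·t))/4.15
bigness = 1.65·0.000125^(46/1000) = 1.0913
boil_factor = (1 − e^(−0.04·5))/4.15 = 0.0437
U = 1.0913 · 0.0437

0.0477


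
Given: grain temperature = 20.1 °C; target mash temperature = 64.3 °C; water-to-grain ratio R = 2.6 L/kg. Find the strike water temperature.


T_strike = (0.41/R)·(T_mash − T_grain) + T_mash
T_strike = (0.41/2.6)·(64.3 − 20.1) + 64.3

71.2700 °C


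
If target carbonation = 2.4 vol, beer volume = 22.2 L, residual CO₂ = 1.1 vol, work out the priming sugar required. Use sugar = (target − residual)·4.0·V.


sugar = (2.4 − 1.1)·4.0·22.2

115.4400 g


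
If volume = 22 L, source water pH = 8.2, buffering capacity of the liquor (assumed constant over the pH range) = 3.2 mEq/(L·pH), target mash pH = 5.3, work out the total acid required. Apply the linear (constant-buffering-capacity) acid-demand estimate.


acid = buffering capacity · (pH_source − pH_target) · V
acid = 3.2 · (8.2 − 5.3) · 22

204.1600 mEq


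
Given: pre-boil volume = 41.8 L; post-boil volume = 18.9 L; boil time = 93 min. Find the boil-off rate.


rate = (V_pre − V_post) / (t_min/60)
rate = (41.8 − 18.9) / (93/60)

14.7742 L/hr


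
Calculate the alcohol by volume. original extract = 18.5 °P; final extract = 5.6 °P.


SG = 259/(259 − P);  ABV = (OG − FG)·131.25
OG = 259/(259 − 18.5) = 1.0769
FG = 259/(259 − 5.6) = 1.0221
ABV = (1.0769 − 1.0221)·131.25

7.1956 % ABV


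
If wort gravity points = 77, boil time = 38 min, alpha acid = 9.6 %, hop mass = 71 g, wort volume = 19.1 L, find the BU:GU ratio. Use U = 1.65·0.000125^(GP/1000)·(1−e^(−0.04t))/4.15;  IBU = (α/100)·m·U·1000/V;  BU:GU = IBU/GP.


U = 1.65·0.000125^(77/1000)·(1−e^(−0.04·38))/4.15 = 0.1555
IBU = (9.6/100)·71·0.1555·1000/19.1 = 55.4888
BU:GU = 55.4888/77

0.7206


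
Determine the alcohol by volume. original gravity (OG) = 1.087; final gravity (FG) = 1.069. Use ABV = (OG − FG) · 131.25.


ABV = (1.087 − 1.069) · 131.25

2.3625 % ABV


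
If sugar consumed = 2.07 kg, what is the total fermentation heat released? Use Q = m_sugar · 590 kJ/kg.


Q = 2.07 · 590

1221.3000 kJ


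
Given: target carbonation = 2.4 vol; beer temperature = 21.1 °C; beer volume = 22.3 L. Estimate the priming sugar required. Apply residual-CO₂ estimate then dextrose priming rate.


residual = 14.695·(0.01821 + 0.09011·e^(−0.04·T));  sugar = (target − residual)·4.0·V
residual = 14.695·(0.01821 + 0.09011·e^(−0.04·21.1)) = 0.8370
sugar = (2.4 − 0.8370)·4.0·22.3

139.4222 g


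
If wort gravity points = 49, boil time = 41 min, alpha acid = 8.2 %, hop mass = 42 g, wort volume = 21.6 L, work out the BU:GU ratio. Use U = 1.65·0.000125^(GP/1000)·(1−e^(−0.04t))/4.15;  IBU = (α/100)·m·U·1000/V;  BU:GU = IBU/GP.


U = 1.65·0.000125^(49/1000)·(1−e^(−0.04·41))/4.15 = 0.2063
IBU = (8.2/100)·42·0.2063·1000/21.6 = 32.8957
BU:GU = 32.8957/49

0.6713


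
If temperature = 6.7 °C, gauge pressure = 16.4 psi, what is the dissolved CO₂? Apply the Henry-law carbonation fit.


vols = (P + 14.695)·(0.01821 + 0.09011·e^(−0.04·T))
vols = (16.4 + 14.695)·(0.01821 + 0.09011·e^(−0.04·6.7))

2.7095 volumes


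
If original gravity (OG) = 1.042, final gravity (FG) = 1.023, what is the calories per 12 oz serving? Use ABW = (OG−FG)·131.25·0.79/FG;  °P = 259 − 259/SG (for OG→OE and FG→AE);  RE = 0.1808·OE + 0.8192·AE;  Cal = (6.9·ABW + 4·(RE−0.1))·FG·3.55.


ABW = (1.042 − 1.023)·131.25·0.79/1.023 = 1.9258
OE = 259 − 259/1.042 = 10.4395 °P
AE = 259 − 259/1.023 = 5.8231 °P
RE = 0.1808·10.4395 + 0.8192·5.8231 = 6.6577 °P
Cal = (6.9·1.9258 + 4·(6.6577−0.1))·1.023·3.55

143.5182 kcal


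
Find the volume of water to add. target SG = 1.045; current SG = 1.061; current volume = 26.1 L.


V_water = V·((SG_curr − 1)/(SG_target − 1) − 1)
V_water = 26.1·((1.061 − 1)/(1.045 − 1) − 1)

9.2800 L


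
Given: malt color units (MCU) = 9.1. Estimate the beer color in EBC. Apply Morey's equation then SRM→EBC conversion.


SRM = 1.4922·MCU^0.6859;  EBC = SRM·1.97
SRM = 1.4922·9.1^0.6859 = 6.7863
EBC = 6.7863·1.97

13.3690 EBC


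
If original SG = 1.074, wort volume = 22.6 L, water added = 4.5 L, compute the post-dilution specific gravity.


SG_new = 1 + (SG_old − 1)·V_old/(V_old + V_water)
pts = (1.074 − 1)·1000·22.6/(22.6 + 4.5) = 61.7122
SG_new = 1 + 61.7122/1000

1.0617


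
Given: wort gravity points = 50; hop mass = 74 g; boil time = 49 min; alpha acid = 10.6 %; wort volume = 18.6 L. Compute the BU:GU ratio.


U = 1.65·0.000125^(GP/1000)·(1−e^(−0.04t))/4.15;  IBU = (α/100)·m·U·1000/V;  BU:GU = IBU/GP
U = 1.65·0.000125^(50/1000)·(1−e^(−0.04·49))/4.15 = 0.2179
IBU = (10.6/100)·74·0.2179·1000/18.6 = 91.9117
BU:GU = 91.9117/50

1.8382


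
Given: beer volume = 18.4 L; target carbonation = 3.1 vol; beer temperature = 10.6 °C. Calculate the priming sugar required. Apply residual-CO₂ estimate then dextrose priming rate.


residual = 14.695·(0.01821 + 0.09011·e^(−0.04·T));  sugar = (target − residual)·4.0·V
residual = 14.695·(0.01821 + 0.09011·e^(−0.04·10.6)) = 1.1342
sugar = (3.1 − 1.1342)·4.0·18.4

144.6857 g


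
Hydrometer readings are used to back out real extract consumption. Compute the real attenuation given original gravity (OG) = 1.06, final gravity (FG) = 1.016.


AA = (OG−FG)/(OG−1)·100;  RA = AA·0.8192
AA = (1.06 − 1.016)/(1.06 − 1)·100 = 73.3333
RA = 73.3333·0.8192

60.0747 %


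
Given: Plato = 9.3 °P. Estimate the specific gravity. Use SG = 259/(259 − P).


SG = 259/(259 − 9.3)

1.0372


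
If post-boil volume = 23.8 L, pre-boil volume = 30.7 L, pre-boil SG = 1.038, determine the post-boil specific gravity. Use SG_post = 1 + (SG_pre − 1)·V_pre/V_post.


pts_pre = (1.038 − 1)·1000 = 38.0000
pts_post = 38.0000·30.7/23.8 = 49.0168
SG_post = 1 + 49.0168/1000

1.0490


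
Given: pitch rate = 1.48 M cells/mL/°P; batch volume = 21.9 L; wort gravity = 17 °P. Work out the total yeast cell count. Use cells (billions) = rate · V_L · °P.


cells = 1.48 · 21.9 · 17

551.0040 billion cells


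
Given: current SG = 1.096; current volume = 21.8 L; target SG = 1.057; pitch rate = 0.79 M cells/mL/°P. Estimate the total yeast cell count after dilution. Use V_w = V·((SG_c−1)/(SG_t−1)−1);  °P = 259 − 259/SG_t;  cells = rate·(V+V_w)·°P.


V_w = 21.8·((1.096−1)/(1.057−1)−1) = 14.9158
V_final = 21.8 + 14.9158 = 36.7158
°P = 259 − 259/1.057 = 13.9669
cells = 0.79·36.7158·13.9669

405.1162 billion cells


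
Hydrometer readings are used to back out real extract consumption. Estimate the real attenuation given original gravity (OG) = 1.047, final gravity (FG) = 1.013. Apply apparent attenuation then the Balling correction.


AA = (OG−FG)/(OG−1)·100;  RA = AA·0.8192
AA = (1.047 − 1.013)/(1.047 − 1)·100 = 72.3404
RA = 72.3404·0.8192

59.2613 %


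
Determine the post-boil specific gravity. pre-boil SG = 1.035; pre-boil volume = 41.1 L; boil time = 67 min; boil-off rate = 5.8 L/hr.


V_post = V_pre − rate·(t/60);  SG_post = 1 + (SG_pre−1)·V_pre/V_post
V_post = 41.1 − 5.8·(67/60) = 34.6233
SG_post = 1 + (1.035 − 1)·41.1/34.6233

1.0415


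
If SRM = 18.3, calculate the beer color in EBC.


EBC = SRM · 1.97
EBC = 18.3 · 1.97

36.0510 EBC


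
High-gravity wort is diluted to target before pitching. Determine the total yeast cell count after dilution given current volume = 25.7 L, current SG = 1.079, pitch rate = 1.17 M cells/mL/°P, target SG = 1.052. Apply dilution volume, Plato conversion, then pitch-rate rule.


V_w = V·((SG_c−1)/(SG_t−1)−1);  °P = 259 − 259/SG_t;  cells = rate·(V+V_w)·°P
V_w = 25.7·((1.079−1)/(1.052−1)−1) = 13.3442
V_final = 25.7 + 13.3442 = 39.0442
°P = 259 − 259/1.052 = 12.8023
cells = 1.17·39.0442·12.8023

584.8306 billion cells


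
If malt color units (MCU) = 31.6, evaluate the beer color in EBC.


SRM = 1.4922·MCU^0.6859;  EBC = SRM·1.97
SRM = 1.4922·31.6^0.6859 = 15.9390
EBC = 15.9390·1.97

31.3999 EBC


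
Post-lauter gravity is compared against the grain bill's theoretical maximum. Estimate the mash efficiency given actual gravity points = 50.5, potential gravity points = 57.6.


efficiency = actual / potential × 100
efficiency = 50.5 / 57.6 × 100

87.6736 %


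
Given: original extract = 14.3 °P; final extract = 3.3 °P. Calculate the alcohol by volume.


SG = 259/(259 − P);  ABV = (OG − FG)·131.25
OG = 259/(259 − 14.3) = 1.0584
FG = 259/(259 − 3.3) = 1.0129
ABV = (1.0584 − 1.0129)·131.25

5.9762 % ABV


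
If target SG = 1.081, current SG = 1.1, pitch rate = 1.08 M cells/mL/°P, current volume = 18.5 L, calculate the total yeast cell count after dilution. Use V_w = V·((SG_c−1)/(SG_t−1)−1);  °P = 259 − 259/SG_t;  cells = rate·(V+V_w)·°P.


V_w = 18.5·((1.1−1)/(1.081−1)−1) = 4.3395
V_final = 18.5 + 4.3395 = 22.8395
°P = 259 − 259/1.081 = 19.4070
cells = 1.08·22.8395·19.4070

478.7068 billion cells


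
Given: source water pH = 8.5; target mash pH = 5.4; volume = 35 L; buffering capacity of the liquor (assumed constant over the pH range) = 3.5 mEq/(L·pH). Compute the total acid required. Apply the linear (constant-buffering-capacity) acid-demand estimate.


acid = buffering capacity · (pH_source − pH_target) · V
acid = 3.5 · (8.5 − 5.4) · 35

379.7500 mEq


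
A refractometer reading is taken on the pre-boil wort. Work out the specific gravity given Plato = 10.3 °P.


SG = 259/(259 − P)
SG = 259/(259 − 10.3)

1.0414


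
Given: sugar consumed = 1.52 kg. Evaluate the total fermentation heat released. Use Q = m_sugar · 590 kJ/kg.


Q = 1.52 · 590

896.8000 kJ


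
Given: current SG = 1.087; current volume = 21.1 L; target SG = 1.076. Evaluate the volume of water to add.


V_water = V·((SG_curr − 1)/(SG_target − 1) − 1)
V_water = 21.1·((1.087 − 1)/(1.076 − 1) − 1)

3.0539 L


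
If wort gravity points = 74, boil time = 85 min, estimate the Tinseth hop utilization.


U = 1.65·0.000125^(GP/1000) · (1 − e^(−0.04·t))/4.15
bigness = 1.65·0.000125^(74/1000) = 0.8485
boil_factor = (1 − e^(−0.04·85))/4.15 = 0.2329
U = 0.8485 · 0.2329

0.1976


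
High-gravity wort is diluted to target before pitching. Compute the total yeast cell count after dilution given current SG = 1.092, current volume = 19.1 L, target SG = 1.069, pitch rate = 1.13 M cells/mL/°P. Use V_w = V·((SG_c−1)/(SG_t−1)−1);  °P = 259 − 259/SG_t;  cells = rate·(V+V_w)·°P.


V_w = 19.1·((1.092−1)/(1.069−1)−1) = 6.3667
V_final = 19.1 + 6.3667 = 25.4667
°P = 259 − 259/1.069 = 16.7175
cells = 1.13·25.4667·16.7175

481.0849 billion cells


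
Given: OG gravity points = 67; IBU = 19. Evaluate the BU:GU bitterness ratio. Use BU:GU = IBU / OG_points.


BU:GU = 19 / 67

0.2836


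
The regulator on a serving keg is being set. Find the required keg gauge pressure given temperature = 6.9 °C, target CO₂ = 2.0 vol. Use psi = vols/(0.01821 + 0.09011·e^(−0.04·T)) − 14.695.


psi = 2.0/(0.01821 + 0.09011·e^(−0.04·6.9)) − 14.695

8.4033 psi


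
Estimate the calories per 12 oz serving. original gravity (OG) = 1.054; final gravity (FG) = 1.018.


ABW = (OG−FG)·131.25·0.79/FG;  °P = 259 − 259/SG (for OG→OE and FG→AE);  RE = 0.1808·OE + 0.8192·AE;  Cal = (6.9·ABW + 4·(RE−0.1))·FG·3.55
ABW = (1.054 − 1.018)·131.25·0.79/1.018 = 3.6667
OE = 259 − 259/1.054 = 13.2694 °P
AE = 259 − 259/1.018 = 4.5796 °P
RE = 0.1808·13.2694 + 0.8192·4.5796 = 6.1507 °P
Cal = (6.9·3.6667 + 4·(6.1507−0.1))·1.018·3.55

178.9002 kcal


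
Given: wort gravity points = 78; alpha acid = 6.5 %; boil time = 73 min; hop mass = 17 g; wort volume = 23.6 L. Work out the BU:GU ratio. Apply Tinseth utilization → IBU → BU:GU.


U = 1.65·0.000125^(GP/1000)·(1−e^(−0.04t))/4.15;  IBU = (α/100)·m·U·1000/V;  BU:GU = IBU/GP
U = 1.65·0.000125^(78/1000)·(1−e^(−0.04·73))/4.15 = 0.1866
IBU = (6.5/100)·17·0.1866·1000/23.6 = 8.7371
BU:GU = 8.7371/78

0.1120


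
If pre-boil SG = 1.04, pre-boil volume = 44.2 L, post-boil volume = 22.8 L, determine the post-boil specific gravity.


SG_post = 1 + (SG_pre − 1)·V_pre/V_post
pts_pre = (1.04 − 1)·1000 = 40.0000
pts_post = 40.0000·44.2/22.8 = 77.5439
SG_post = 1 + 77.5439/1000

1.0775


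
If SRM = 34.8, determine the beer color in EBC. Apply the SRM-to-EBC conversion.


EBC = SRM · 1.97
EBC = 34.8 · 1.97

68.5560 EBC


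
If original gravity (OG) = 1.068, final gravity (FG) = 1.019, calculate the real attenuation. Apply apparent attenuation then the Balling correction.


AA = (OG−FG)/(OG−1)·100;  RA = AA·0.8192
AA = (1.068 − 1.019)/(1.068 − 1)·100 = 72.0588
RA = 72.0588·0.8192

59.0306 %


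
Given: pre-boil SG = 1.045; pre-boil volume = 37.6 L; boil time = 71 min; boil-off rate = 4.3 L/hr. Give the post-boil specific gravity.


V_post = V_pre − rate·(t/60);  SG_post = 1 + (SG_pre−1)·V_pre/V_post
V_post = 37.6 − 4.3·(71/60) = 32.5117
SG_post = 1 + (1.045 − 1)·37.6/32.5117

1.0520


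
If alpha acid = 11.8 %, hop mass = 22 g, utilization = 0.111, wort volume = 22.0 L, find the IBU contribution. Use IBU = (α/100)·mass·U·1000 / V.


IBU = (11.8/100)·22·0.111·1000 / 22.0

13.0980 IBU


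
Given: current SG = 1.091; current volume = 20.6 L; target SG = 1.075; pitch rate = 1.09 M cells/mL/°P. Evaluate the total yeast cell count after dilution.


V_w = V·((SG_c−1)/(SG_t−1)−1);  °P = 259 − 259/SG_t;  cells = rate·(V+V_w)·°P
V_w = 20.6·((1.091−1)/(1.075−1)−1) = 4.3947
V_final = 20.6 + 4.3947 = 24.9947
°P = 259 − 259/1.075 = 18.0698
cells = 1.09·24.9947·18.0698

492.2961 billion cells


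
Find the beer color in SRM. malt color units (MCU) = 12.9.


SRM = 1.4922 · MCU^0.6859
SRM = 1.4922 · 12.9^0.6859

8.6215 SRM


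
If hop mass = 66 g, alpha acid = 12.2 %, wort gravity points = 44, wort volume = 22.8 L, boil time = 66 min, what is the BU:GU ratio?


U = 1.65·0.000125^(GP/1000)·(1−e^(−0.04t))/4.15;  IBU = (α/100)·m·U·1000/V;  BU:GU = IBU/GP
U = 1.65·0.000125^(44/1000)·(1−e^(−0.04·66))/4.15 = 0.2486
IBU = (12.2/100)·66·0.2486·1000/22.8 = 87.8043
BU:GU = 87.8043/44

1.9956


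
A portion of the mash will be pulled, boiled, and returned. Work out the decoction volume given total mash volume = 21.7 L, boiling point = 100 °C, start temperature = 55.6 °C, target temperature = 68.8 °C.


V_dec = V_total·(T_target − T_start)/(T_boil − T_start)
V_dec = 21.7·(68.8 − 55.6)/(100 − 55.6)

6.4514 L


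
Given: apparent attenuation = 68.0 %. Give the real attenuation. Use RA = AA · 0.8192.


RA = 68.0 · 0.8192

55.7056 %


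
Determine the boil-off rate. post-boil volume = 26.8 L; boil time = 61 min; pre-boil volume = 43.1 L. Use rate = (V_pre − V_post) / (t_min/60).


rate = (43.1 − 26.8) / (61/60)

16.0328 L/hr


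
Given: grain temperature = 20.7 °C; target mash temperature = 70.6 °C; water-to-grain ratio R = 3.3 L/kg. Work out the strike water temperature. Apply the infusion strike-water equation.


T_strike = (0.41/R)·(T_mash − T_grain) + T_mash
T_strike = (0.41/3.3)·(70.6 − 20.7) + 70.6

76.7997 °C


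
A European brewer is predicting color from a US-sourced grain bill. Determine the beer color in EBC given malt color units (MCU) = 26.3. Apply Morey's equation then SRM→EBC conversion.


SRM = 1.4922·MCU^0.6859;  EBC = SRM·1.97
SRM = 1.4922·26.3^0.6859 = 14.0532
EBC = 14.0532·1.97

27.6848 EBC


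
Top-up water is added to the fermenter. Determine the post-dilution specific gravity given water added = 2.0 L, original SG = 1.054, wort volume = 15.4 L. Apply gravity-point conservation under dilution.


SG_new = 1 + (SG_old − 1)·V_old/(V_old + V_water)
pts = (1.054 − 1)·1000·15.4/(15.4 + 2.0) = 47.7931
SG_new = 1 + 47.7931/1000

1.0478


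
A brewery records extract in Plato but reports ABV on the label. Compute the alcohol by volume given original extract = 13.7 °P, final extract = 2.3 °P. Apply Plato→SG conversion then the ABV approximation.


SG = 259/(259 − P);  ABV = (OG − FG)·131.25
OG = 259/(259 − 13.7) = 1.0558
FG = 259/(259 − 2.3) = 1.0090
ABV = (1.0558 − 1.0090)·131.25

6.1543 % ABV


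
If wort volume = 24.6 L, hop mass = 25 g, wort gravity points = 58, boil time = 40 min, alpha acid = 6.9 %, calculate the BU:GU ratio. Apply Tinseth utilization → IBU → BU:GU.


U = 1.65·0.000125^(GP/1000)·(1−e^(−0.04t))/4.15;  IBU = (α/100)·m·U·1000/V;  BU:GU = IBU/GP
U = 1.65·0.000125^(58/1000)·(1−e^(−0.04·40))/4.15 = 0.1884
IBU = (6.9/100)·25·0.1884·1000/24.6 = 13.2120
BU:GU = 13.2120/58

0.2278


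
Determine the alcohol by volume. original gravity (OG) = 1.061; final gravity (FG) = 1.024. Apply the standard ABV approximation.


ABV = (OG − FG) · 131.25
ABV = (1.061 − 1.024) · 131.25

4.8562 % ABV


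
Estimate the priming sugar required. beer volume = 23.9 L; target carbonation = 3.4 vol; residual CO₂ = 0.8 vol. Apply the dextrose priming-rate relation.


sugar = (target − residual)·4.0·V
sugar = (3.4 − 0.8)·4.0·23.9

248.5600 g


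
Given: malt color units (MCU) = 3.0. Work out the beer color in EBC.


SRM = 1.4922·MCU^0.6859;  EBC = SRM·1.97
SRM = 1.4922·3.0^0.6859 = 3.1702
EBC = 3.1702·1.97

6.2453 EBC


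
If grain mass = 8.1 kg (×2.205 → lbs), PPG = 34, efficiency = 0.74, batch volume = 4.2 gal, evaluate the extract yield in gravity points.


points = lbs × PPG × eff / vol
lbs = 8.1 × 2.205 = 17.8605
points = 17.8605 × 34 × 0.74 / 4.2

106.9929 points


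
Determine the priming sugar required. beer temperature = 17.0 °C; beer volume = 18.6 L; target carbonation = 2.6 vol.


residual = 14.695·(0.01821 + 0.09011·e^(−0.04·T));  sugar = (target − residual)·4.0·V
residual = 14.695·(0.01821 + 0.09011·e^(−0.04·17.0)) = 0.9384
sugar = (2.6 − 0.9384)·4.0·18.6

123.6200 g


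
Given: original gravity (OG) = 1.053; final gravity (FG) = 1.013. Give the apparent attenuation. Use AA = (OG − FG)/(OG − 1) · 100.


AA = (1.053 − 1.013)/(1.053 − 1) · 100

75.4717 %


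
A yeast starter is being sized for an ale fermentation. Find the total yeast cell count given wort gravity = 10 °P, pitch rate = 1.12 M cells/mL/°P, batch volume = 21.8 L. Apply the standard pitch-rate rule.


cells (billions) = rate · V_L · °P
cells = 1.12 · 21.8 · 10

244.1600 billion cells


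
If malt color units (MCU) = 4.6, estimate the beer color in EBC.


SRM = 1.4922·MCU^0.6859;  EBC = SRM·1.97
SRM = 1.4922·4.6^0.6859 = 4.2502
EBC = 4.2502·1.97

8.3730 EBC


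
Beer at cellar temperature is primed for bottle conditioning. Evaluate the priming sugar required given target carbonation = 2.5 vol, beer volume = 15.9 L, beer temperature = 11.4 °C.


residual = 14.695·(0.01821 + 0.09011·e^(−0.04·T));  sugar = (target − residual)·4.0·V
residual = 14.695·(0.01821 + 0.09011·e^(−0.04·11.4)) = 1.1069
sugar = (2.5 − 1.1069)·4.0·15.9

88.6030 g


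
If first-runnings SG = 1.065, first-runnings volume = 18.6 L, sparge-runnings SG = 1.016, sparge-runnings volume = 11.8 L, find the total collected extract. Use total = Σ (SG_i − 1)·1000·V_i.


first = (1.065 − 1)·1000·18.6 = 1209.0000
sparge = (1.016 − 1)·1000·11.8 = 188.8000
total = 1209.0000 + 188.8000

1397.8000 gravity·L


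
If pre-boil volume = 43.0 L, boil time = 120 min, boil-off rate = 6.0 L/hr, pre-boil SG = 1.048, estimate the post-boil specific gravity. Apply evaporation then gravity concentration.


V_post = V_pre − rate·(t/60);  SG_post = 1 + (SG_pre−1)·V_pre/V_post
V_post = 43.0 − 6.0·(120/60) = 31.0000
SG_post = 1 + (1.048 − 1)·43.0/31.0000

1.0666


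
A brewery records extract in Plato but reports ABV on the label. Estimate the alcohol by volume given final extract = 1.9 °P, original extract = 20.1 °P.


SG = 259/(259 − P);  ABV = (OG − FG)·131.25
OG = 259/(259 − 20.1) = 1.0841
FG = 259/(259 − 1.9) = 1.0074
ABV = (1.0841 − 1.0074)·131.25

10.0728 % ABV


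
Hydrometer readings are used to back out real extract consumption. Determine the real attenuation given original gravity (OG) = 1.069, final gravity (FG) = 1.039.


AA = (OG−FG)/(OG−1)·100;  RA = AA·0.8192
AA = (1.069 − 1.039)/(1.069 − 1)·100 = 43.4783
RA = 43.4783·0.8192

35.6174 %


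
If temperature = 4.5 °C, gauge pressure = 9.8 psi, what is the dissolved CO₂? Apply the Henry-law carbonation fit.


vols = (P + 14.695)·(0.01821 + 0.09011·e^(−0.04·T))
vols = (9.8 + 14.695)·(0.01821 + 0.09011·e^(−0.04·4.5))

2.2897 volumes


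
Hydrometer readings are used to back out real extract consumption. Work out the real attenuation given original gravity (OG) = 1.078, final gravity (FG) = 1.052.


AA = (OG−FG)/(OG−1)·100;  RA = AA·0.8192
AA = (1.078 − 1.052)/(1.078 − 1)·100 = 33.3333
RA = 33.3333·0.8192

27.3067 %


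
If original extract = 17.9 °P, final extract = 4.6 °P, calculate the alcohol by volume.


SG = 259/(259 − P);  ABV = (OG − FG)·131.25
OG = 259/(259 − 17.9) = 1.0742
FG = 259/(259 − 4.6) = 1.0181
ABV = (1.0742 − 1.0181)·131.25

7.3712 % ABV


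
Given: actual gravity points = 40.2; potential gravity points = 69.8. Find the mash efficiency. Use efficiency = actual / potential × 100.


efficiency = 40.2 / 69.8 × 100

57.5931 %


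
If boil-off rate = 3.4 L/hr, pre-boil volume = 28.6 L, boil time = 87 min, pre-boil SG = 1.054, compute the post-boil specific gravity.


V_post = V_pre − rate·(t/60);  SG_post = 1 + (SG_pre−1)·V_pre/V_post
V_post = 28.6 − 3.4·(87/60) = 23.6700
SG_post = 1 + (1.054 − 1)·28.6/23.6700

1.0652


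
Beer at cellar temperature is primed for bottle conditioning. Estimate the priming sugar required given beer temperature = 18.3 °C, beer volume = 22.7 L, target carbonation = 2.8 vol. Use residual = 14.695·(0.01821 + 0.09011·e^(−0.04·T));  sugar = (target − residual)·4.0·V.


residual = 14.695·(0.01821 + 0.09011·e^(−0.04·18.3)) = 0.9044
sugar = (2.8 − 0.9044)·4.0·22.7

172.1161 g


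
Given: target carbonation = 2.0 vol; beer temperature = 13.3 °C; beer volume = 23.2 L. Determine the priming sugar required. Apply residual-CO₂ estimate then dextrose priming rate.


residual = 14.695·(0.01821 + 0.09011·e^(−0.04·T));  sugar = (target − residual)·4.0·V
residual = 14.695·(0.01821 + 0.09011·e^(−0.04·13.3)) = 1.0454
sugar = (2.0 − 1.0454)·4.0·23.2

88.5823 g


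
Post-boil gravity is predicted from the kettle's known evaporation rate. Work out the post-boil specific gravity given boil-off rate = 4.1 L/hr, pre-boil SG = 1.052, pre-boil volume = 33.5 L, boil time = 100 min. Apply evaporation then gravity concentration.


V_post = V_pre − rate·(t/60);  SG_post = 1 + (SG_pre−1)·V_pre/V_post
V_post = 33.5 − 4.1·(100/60) = 26.6667
SG_post = 1 + (1.052 − 1)·33.5/26.6667

1.0653


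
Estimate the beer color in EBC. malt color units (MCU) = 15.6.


SRM = 1.4922·MCU^0.6859;  EBC = SRM·1.97
SRM = 1.4922·15.6^0.6859 = 9.8218
EBC = 9.8218·1.97

19.3490 EBC


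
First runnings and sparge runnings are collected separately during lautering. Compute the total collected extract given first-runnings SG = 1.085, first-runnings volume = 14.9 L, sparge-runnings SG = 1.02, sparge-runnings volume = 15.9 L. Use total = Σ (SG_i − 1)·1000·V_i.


first = (1.085 − 1)·1000·14.9 = 1266.5000
sparge = (1.02 − 1)·1000·15.9 = 318.0000
total = 1266.5000 + 318.0000

1584.5000 gravity·L


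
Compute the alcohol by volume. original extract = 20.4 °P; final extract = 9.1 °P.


SG = 259/(259 − P);  ABV = (OG − FG)·131.25
OG = 259/(259 − 20.4) = 1.0855
FG = 259/(259 − 9.1) = 1.0364
ABV = (1.0855 − 1.0364)·131.25

6.4423 % ABV


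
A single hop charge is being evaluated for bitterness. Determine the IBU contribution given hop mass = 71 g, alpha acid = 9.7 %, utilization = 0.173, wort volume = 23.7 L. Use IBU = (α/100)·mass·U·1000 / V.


IBU = (9.7/100)·71·0.173·1000 / 23.7

50.2722 IBU


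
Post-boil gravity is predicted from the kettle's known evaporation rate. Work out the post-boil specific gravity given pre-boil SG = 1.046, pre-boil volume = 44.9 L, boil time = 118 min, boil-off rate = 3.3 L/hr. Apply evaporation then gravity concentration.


V_post = V_pre − rate·(t/60);  SG_post = 1 + (SG_pre−1)·V_pre/V_post
V_post = 44.9 − 3.3·(118/60) = 38.4100
SG_post = 1 + (1.046 − 1)·44.9/38.4100

1.0538


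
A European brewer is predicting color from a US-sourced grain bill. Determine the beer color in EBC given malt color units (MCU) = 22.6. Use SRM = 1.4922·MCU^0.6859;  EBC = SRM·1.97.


SRM = 1.4922·22.6^0.6859 = 12.6651
EBC = 12.6651·1.97

24.9503 EBC


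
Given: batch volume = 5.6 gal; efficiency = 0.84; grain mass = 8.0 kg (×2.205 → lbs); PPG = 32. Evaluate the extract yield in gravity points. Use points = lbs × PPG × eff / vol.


lbs = 8.0 × 2.205 = 17.6400
points = 17.6400 × 32 × 0.84 / 5.6

84.6720 points


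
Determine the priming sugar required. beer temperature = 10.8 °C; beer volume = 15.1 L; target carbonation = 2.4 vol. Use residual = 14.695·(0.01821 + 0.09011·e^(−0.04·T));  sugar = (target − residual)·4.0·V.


residual = 14.695·(0.01821 + 0.09011·e^(−0.04·10.8)) = 1.1273
sugar = (2.4 − 1.1273)·4.0·15.1

76.8737 g


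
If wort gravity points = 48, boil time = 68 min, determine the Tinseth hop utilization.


U = 1.65·0.000125^(GP/1000) · (1 − e^(−0.04·t))/4.15
bigness = 1.65·0.000125^(48/1000) = 1.0719
boil_factor = (1 − e^(−0.04·68))/4.15 = 0.2251
U = 1.0719 · 0.2251

0.2413


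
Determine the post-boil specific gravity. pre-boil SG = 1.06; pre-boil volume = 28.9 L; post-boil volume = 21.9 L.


SG_post = 1 + (SG_pre − 1)·V_pre/V_post
pts_pre = (1.06 − 1)·1000 = 60.0000
pts_post = 60.0000·28.9/21.9 = 79.1781
SG_post = 1 + 79.1781/1000

1.0792


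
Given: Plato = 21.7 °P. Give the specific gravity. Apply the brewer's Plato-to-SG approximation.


SG = 259/(259 − P)
SG = 259/(259 − 21.7)

1.0914


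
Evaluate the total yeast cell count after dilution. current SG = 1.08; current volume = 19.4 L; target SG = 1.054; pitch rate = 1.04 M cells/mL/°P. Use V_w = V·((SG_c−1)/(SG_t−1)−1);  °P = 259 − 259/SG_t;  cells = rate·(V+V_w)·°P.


V_w = 19.4·((1.08−1)/(1.054−1)−1) = 9.3407
V_final = 19.4 + 9.3407 = 28.7407
°P = 259 − 259/1.054 = 13.2694
cells = 1.04·28.7407·13.2694

396.6288 billion cells


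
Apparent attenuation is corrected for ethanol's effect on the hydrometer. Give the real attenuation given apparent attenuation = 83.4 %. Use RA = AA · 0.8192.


RA = 83.4 · 0.8192

68.3213 %


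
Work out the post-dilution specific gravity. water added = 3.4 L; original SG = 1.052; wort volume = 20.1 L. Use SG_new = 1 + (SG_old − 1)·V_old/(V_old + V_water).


pts = (1.052 − 1)·1000·20.1/(20.1 + 3.4) = 44.4766
SG_new = 1 + 44.4766/1000

1.0445


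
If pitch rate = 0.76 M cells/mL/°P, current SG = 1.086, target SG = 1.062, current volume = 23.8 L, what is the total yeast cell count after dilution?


V_w = V·((SG_c−1)/(SG_t−1)−1);  °P = 259 − 259/SG_t;  cells = rate·(V+V_w)·°P
V_w = 23.8·((1.086−1)/(1.062−1)−1) = 9.2129
V_final = 23.8 + 9.2129 = 33.0129
°P = 259 − 259/1.062 = 15.1205
cells = 0.76·33.0129·15.1205

379.3711 billion cells


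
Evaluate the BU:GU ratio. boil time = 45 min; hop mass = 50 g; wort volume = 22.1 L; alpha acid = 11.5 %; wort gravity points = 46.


U = 1.65·0.000125^(GP/1000)·(1−e^(−0.04t))/4.15;  IBU = (α/100)·m·U·1000/V;  BU:GU = IBU/GP
U = 1.65·0.000125^(46/1000)·(1−e^(−0.04·45))/4.15 = 0.2195
IBU = (11.5/100)·50·0.2195·1000/22.1 = 57.1084
BU:GU = 57.1084/46

1.2415
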